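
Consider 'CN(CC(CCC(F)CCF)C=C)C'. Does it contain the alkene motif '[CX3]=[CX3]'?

Yes

The pattern [CX3]=[CX3] describes a non-aromatic C=C double bond between two sp2 carbons — an alkene.
The molecule carries a vinyl group (-CH=CH2), whose atoms satisfy every constraint of the query, so the pattern matches.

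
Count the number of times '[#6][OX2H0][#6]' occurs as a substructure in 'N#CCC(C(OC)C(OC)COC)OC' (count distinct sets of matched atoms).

4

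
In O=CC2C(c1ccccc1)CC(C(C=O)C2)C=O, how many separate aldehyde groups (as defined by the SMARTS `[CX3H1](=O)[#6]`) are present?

3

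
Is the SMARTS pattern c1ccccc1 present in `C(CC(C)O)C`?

The pattern c1ccccc1 describes six aromatic carbons in a ring — a benzene ring.
The closest candidate here is a methyl group (-CH3), but no six-membered all-carbon aromatic ring is present. No other fragment satisfies the full query, so there is no match.

No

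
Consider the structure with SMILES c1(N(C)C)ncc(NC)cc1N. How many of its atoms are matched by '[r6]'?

The query [r6] means: r6 matches atoms in a six-membered ring.
Check the 12 heavy atoms by environment: 1× n (aromatic, in 6-ring) → match; 5× c (aromatic, in 6-ring) → match; 3× N (acyclic) → no; 3× C (acyclic) → no.
Summing the matching environments: 1 + 5 = 6 matching atoms.

6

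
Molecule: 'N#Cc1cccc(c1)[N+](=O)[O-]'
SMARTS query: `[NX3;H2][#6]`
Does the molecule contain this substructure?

The pattern [NX3;H2][#6] describes a trivalent nitrogen with two H attached to carbon — a primary amine.
The closest candidate here is a nitro group (-[N+](=O)[O-]), but the nitrogen is [N+] with no H, not NX3H2. No other fragment satisfies the full query, so there is no match.

No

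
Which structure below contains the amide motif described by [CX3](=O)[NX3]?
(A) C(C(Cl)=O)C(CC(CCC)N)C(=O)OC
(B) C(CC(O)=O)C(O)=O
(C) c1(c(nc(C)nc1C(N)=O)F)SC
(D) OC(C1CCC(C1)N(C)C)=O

C

[CX3](=O)[NX3] describes a carbonyl carbon bonded to a trivalent nitrogen (an amide).
(A) has a primary amino group (-NH2) but the -NH2 is not attached to a carbonyl carbon.
(B) has a carboxylic acid group (-C(=O)OH) but the carbonyl is bonded to O, not to an NX3 nitrogen.
(C) contains a primary amide (-C(=O)NH2), which satisfies every atom and bond constraint.
(D) has a carboxylic acid group (-C(=O)OH) but the carbonyl is bonded to O, not to an NX3 nitrogen.
So the answer is (C).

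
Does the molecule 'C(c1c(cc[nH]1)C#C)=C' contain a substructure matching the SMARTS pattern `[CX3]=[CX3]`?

Yes

The pattern [CX3]=[CX3] describes a non-aromatic C=C double bond between two sp2 carbons — an alkene.
The molecule carries a vinyl group (-CH=CH2), whose atoms satisfy every constraint of the query, so the pattern matches.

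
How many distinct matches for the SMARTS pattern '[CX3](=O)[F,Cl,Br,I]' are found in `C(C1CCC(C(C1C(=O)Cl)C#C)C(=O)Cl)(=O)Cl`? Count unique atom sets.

3

[CX3](=O)[F,Cl,Br,I] is the SMARTS for an acyl halide: a carbonyl carbon bonded to a halogen.
The molecule carries 3 separate instances of an acyl chloride (-C(=O)Cl) meeting every constraint; each maps to a distinct set of atoms, giving 3 matches.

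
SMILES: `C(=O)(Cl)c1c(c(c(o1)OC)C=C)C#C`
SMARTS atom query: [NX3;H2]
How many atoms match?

0

The query [NX3;H2] means: aliphatic N with 3 total connections, two of them H — an -NH2 nitrogen (amine or amide).
Check the 14 heavy atoms by environment: 1× o (aromatic, H0, X2) → no; 4× c (aromatic, H0, X3) → no; 1× C (H1, X3) → no; 1× C (H2, X3) → no; 1× C (H0, X2) → no; 1× C (H1, X2) → no; 1× O (H0, X2) → no; 1× C (H3, X4) → no; 1× C (H0, X3) → no; 1× O (H0, X1) → no; 1× Cl (H0, X1) → no.
No environment satisfies the query, so 0 matching atoms.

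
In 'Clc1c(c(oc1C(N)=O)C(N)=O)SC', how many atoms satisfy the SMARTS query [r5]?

5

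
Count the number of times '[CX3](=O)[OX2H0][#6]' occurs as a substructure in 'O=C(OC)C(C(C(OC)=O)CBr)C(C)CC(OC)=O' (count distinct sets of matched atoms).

3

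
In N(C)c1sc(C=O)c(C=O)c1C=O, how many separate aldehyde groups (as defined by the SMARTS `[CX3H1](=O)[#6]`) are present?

3

[CX3H1](=O)[#6] is the SMARTS for an aldehyde: an sp2 carbon with one H, double-bonded to O and single-bonded to carbon.
The molecule carries 3 separate instances of an aldehyde (-CHO) meeting every constraint; each maps to a distinct set of atoms, giving 3 matches.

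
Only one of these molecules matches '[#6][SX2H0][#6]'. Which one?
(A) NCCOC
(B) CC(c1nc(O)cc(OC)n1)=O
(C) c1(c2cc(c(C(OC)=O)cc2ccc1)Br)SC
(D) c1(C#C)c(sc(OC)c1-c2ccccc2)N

[#6][SX2H0][#6] describes an aliphatic sulfur bridging two carbons with no H on the sulfur (a thioether).
(A) has a methoxy ether (-OCH3) but the bridging atom is O, not S.
(B) has a methoxy ether (-OCH3) but the bridging atom is O, not S.
(C) contains a methylthio ether (-SCH3), which satisfies every atom and bond constraint.
(D) has a methoxy ether (-OCH3) but the bridging atom is O, not S.
So the answer is (C).

C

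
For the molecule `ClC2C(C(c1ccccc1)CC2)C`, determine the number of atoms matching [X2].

0

Check the 13 heavy atoms by environment: 6× C (X4) → no; 1× Cl (X1) → no; 6× c (aromatic, X3) → no.
No environment satisfies the query, so 0 matching atoms.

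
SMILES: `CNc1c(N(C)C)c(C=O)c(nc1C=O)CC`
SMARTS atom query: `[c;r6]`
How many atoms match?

The query [c;r6] means: aromatic carbon that belongs to a six-membered ring.
Check the 17 heavy atoms by environment: 1× n (aromatic, in 6-ring) → no; 5× c (aromatic, in 6-ring) → match; 7× C (acyclic) → no; 2× O (acyclic) → no; 2× N (acyclic) → no.
That gives 5 matching atoms.

5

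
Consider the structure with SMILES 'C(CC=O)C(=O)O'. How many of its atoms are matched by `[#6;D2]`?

The query [#6;D2] means: any carbon bonded to exactly two heavy atoms.
Check the 7 heavy atoms by environment: 3× C (D2) → match; 1× C (D3) → no; 3× O (D1) → no.
That gives 3 matching atoms.

3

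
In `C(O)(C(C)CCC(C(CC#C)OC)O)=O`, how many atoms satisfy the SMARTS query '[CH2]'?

Check the 15 heavy atoms by environment: 3× C (H2) → match; 4× C (H1) → no; 2× C (H3) → no; 2× C (H0) → no; 2× O (H0) → no; 2× O (H1) → no.
That gives 3 matching atoms.

3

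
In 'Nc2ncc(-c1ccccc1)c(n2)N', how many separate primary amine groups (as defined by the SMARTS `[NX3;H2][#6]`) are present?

[NX3;H2][#6] is the SMARTS for a primary amine: a trivalent nitrogen with two H attached to carbon.
The molecule carries 2 separate instances of a primary amino group (-NH2) meeting every constraint; each maps to a distinct set of atoms, giving 2 matches.

2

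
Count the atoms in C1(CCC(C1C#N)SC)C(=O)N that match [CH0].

2

Check the 12 heavy atoms by environment: 2× C (H2) → no; 3× C (H1) → no; 1× S (H0) → no; 1× C (H3) → no; 2× C (H0) → match; 1× O (H0) → no; 1× N (H2) → no; 1× N (H0) → no.
That gives 2 matching atoms.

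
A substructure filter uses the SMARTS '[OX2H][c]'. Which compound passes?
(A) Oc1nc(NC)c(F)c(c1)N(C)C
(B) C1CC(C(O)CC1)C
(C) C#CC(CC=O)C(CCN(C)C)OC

A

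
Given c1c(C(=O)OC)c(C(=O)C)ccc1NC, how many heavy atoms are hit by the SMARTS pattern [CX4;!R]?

The query [CX4;!R] means: aliphatic carbon with four total connections, not in a ring.
Check the 15 heavy atoms by environment: 6× c (aromatic, X3, in 6-ring) → no; 2× C (X3, acyclic) → no; 2× O (X1, acyclic) → no; 3× C (X4, acyclic) → match; 1× N (X3, acyclic) → no; 1× O (X2, acyclic) → no.
That gives 3 matching atoms.

3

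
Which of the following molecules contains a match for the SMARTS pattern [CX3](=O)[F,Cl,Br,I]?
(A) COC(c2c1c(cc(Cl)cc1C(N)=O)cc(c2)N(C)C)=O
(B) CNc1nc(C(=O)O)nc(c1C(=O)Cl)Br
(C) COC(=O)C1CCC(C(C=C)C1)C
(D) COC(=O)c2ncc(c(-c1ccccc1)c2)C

B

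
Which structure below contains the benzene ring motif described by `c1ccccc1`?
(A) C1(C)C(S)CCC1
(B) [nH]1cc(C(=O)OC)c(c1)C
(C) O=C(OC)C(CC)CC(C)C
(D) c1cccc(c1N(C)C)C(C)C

D

c1ccccc1 describes six aromatic carbons in a ring (a benzene ring).
(A) has a methyl group (-CH3) but no six-membered all-carbon aromatic ring is present.
(B) has a methyl group (-CH3) but no six-membered all-carbon aromatic ring is present.
(C) has a methyl group (-CH3) but no six-membered all-carbon aromatic ring is present.
(D) contains the required atom environment, so the pattern matches.
So the answer is (D).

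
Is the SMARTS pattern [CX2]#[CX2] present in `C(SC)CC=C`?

The pattern [CX2]#[CX2] describes a carbon-carbon triple bond — an alkyne.
The closest candidate here is a vinyl group (-CH=CH2), but the C=C is a double bond; both carbons are CX3, not CX2. No other fragment satisfies the full query, so there is no match.

No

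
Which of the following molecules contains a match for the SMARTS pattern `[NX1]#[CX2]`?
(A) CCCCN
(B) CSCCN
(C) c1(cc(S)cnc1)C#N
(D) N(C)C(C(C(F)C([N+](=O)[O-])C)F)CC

C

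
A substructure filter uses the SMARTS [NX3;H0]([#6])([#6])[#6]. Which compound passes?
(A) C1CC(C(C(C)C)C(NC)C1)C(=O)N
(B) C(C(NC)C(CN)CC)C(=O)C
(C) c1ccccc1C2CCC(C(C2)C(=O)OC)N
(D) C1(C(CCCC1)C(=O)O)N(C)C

[NX3;H0]([#6])([#6])[#6] describes a trivalent nitrogen with no H, bonded to three carbons (a tertiary amine).
(A) has a primary amide (-C(=O)NH2) but the amide nitrogen has H2 and only one carbon neighbour.
(B) has an N-methylamino group (-NHCH3) but the nitrogen still has one H (H1), not H0.
(C) has a primary amino group (-NH2) but the nitrogen has H2, not H0 with three carbons.
(D) contains a dimethylamino group (-N(CH3)2), which satisfies every atom and bond constraint.
So the answer is (D).

D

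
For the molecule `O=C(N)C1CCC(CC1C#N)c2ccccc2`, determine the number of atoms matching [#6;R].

12

The query [#6;R] means: carbon that is part of a ring.
Check the 17 heavy atoms by environment: 6× C (in 6-ring) → match; 2× C (acyclic) → no; 1× O (acyclic) → no; 2× N (acyclic) → no; 6× c (aromatic, in 6-ring) → match.
Summing the matching environments: 6 + 6 = 12 matching atoms.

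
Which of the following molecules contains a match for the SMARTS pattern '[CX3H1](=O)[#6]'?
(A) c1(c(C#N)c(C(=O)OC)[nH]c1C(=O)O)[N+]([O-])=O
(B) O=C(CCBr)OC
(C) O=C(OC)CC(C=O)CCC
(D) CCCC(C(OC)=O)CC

C

[CX3H1](=O)[#6] describes an sp2 carbon with one H, double-bonded to O and single-bonded to carbon (an aldehyde).
(A) has a methyl-ester group (-C(=O)OCH3) but the carbonyl carbon has H0, not H1.
(B) has a methyl-ester group (-C(=O)OCH3) but the carbonyl carbon has H0, not H1.
(C) contains an aldehyde (-CHO), which satisfies every atom and bond constraint.
(D) has a methyl-ester group (-C(=O)OCH3) but the carbonyl carbon has H0, not H1.
So the answer is (C).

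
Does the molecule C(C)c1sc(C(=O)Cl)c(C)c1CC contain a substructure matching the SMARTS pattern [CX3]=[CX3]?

No

The pattern [CX3]=[CX3] describes a non-aromatic C=C double bond between two sp2 carbons — an alkene.
The closest candidate here is an ethyl group (-CH2CH3), but its C-C bond is a single bond between CX4 carbons, not CX3=CX3. No other fragment satisfies the full query, so there is no match.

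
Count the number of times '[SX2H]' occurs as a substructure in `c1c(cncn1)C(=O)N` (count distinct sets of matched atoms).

[SX2H] is the SMARTS for a thiol: an aliphatic sulfur with two connections, one being H.
No fragment in the molecule satisfies every constraint, giving 0 matches.

0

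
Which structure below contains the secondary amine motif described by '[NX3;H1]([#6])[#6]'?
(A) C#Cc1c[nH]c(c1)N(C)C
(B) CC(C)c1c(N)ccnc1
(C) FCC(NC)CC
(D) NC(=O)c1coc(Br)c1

C

[NX3;H1]([#6])[#6] describes a trivalent nitrogen with one H, bonded to two carbons (a secondary amine).
(A) has a dimethylamino group (-N(CH3)2) but the nitrogen has H0, not H1.
(B) has a primary amino group (-NH2) but the nitrogen has H2 and only one carbon neighbour.
(C) contains an N-methylamino group (-NHCH3), which satisfies every atom and bond constraint.
(D) has a primary amide (-C(=O)NH2) but the -C(=O)NH2 nitrogen has H2, not H1.
So the answer is (C).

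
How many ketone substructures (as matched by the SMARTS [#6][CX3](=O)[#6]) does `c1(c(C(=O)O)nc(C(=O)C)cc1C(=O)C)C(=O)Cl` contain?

2

[#6][CX3](=O)[#6] is the SMARTS for a ketone: a carbonyl carbon (no H) flanked by two carbons.
The molecule carries 2 separate instances of an acetyl/ketone group (-C(=O)CH3) meeting every constraint; each maps to a distinct set of atoms, giving 2 matches.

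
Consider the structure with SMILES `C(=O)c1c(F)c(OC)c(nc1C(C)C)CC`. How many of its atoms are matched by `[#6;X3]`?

6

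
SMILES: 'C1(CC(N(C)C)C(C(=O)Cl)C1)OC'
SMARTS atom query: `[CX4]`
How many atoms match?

8

The query [CX4] means: C with X4: aliphatic carbon with exactly 4 total connections (bonds + H).
Check the 13 heavy atoms by environment: 8× C (X4) → match; 1× N (X3) → no; 1× O (X2) → no; 1× C (X3) → no; 1× O (X1) → no; 1× Cl (X1) → no.
That gives 8 matching atoms.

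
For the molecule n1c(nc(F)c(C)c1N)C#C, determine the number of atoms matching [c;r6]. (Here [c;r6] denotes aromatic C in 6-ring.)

The query [c;r6] means: aromatic carbon that belongs to a six-membered ring.
Check the 11 heavy atoms by environment: 2× n (aromatic, in 6-ring) → no; 4× c (aromatic, in 6-ring) → match; 3× C (acyclic) → no; 1× F (acyclic) → no; 1× N (acyclic) → no.
That gives 4 matching atoms.

4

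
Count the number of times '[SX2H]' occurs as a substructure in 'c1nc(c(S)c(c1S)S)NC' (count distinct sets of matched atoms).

3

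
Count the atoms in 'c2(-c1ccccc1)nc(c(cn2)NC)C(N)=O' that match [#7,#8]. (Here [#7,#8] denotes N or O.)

The query [#7,#8] means: nitrogen or oxygen (comma = OR).
Check the 17 heavy atoms by environment: 2× n (aromatic) → match; 10× c (aromatic) → no; 2× C → no; 1× O → match; 2× N → match.
Summing the matching environments: 2 + 1 + 2 = 5 matching atoms.

5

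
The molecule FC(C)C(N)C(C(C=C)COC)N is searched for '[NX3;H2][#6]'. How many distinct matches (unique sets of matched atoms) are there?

2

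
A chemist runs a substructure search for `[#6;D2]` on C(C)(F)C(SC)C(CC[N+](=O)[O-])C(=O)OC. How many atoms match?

2

The query [#6;D2] means: any carbon bonded to exactly two heavy atoms.
Check the 16 heavy atoms by environment: 3× C (D1) → no; 4× C (D3) → no; 2× C (D2) → match; 2× O (D1) → no; 1× O (D2) → no; 1× S (D2) → no; 1× N (charge +1, D3) → no; 1× O (charge -1, D1) → no; 1× F (D1) → no.
That gives 2 matching atoms.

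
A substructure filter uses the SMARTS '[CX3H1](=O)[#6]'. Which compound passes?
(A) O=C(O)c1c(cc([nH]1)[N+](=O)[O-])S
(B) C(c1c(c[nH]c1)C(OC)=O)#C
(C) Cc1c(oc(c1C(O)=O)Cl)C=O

[CX3H1](=O)[#6] describes an sp2 carbon with one H, double-bonded to O and single-bonded to carbon (an aldehyde).
(A) has a carboxylic acid group (-C(=O)OH) but the carbonyl carbon has H0 and is bonded to O, not H1.
(B) has a methyl-ester group (-C(=O)OCH3) but the carbonyl carbon has H0, not H1.
(C) contains an aldehyde (-CHO), which satisfies every atom and bond constraint.
So the answer is (C).

C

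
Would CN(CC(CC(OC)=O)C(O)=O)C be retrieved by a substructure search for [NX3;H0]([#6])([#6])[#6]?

The pattern [NX3;H0]([#6])([#6])[#6] describes a trivalent nitrogen with no H, bonded to three carbons — a tertiary amine.
The molecule carries a dimethylamino group (-N(CH3)2), whose atoms satisfy every constraint of the query, so the pattern matches.

Yes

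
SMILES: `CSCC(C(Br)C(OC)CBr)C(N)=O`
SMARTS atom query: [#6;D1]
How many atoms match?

Check the 14 heavy atoms by environment: 2× C (D2) → no; 4× C (D3) → no; 2× Br (D1) → no; 1× O (D1) → no; 1× N (D1) → no; 1× O (D2) → no; 2× C (D1) → match; 1× S (D2) → no.
That gives 2 matching atoms.

2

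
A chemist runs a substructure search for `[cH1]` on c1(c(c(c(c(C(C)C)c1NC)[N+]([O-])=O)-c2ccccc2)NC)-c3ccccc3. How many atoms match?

10

The query [cH1] means: aromatic carbon bearing exactly one hydrogen.
Check the 28 heavy atoms by environment: 8× c (aromatic, H0) → no; 1× N (charge +1, H0) → no; 1× O (charge -1, H0) → no; 1× O (H0) → no; 2× N (H1) → no; 4× C (H3) → no; 10× c (aromatic, H1) → match; 1× C (H1) → no.
That gives 10 matching atoms.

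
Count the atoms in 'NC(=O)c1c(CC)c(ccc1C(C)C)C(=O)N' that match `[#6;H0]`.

The query [#6;H0] means: any carbon with no attached hydrogen.
Check the 17 heavy atoms by environment: 4× c (aromatic, H0) → match; 2× c (aromatic, H1) → no; 2× C (H0) → match; 2× O (H0) → no; 2× N (H2) → no; 1× C (H2) → no; 3× C (H3) → no; 1× C (H1) → no.
Summing the matching environments: 4 + 2 = 6 matching atoms.

6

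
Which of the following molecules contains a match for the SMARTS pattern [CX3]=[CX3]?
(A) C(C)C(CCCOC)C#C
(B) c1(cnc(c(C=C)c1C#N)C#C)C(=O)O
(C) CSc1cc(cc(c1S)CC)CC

[CX3]=[CX3] describes a non-aromatic C=C double bond between two sp2 carbons (an alkene).
(A) has an ethynyl group (-C#CH) but the C-C bond is a triple bond, not a double bond.
(B) contains a vinyl group (-CH=CH2), which satisfies every atom and bond constraint.
(C) has an ethyl group (-CH2CH3) but its C-C bond is a single bond between CX4 carbons, not CX3=CX3.
So the answer is (B).

B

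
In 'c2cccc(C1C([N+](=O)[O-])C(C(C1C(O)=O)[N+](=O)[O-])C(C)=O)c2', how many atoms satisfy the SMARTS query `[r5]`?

The query [r5] means: r5 matches atoms in a five-membered ring.
Check the 23 heavy atoms by environment: 5× C (in 5-ring) → match; 6× c (aromatic, in 6-ring) → no; 2× N (charge +1, acyclic) → no; 2× O (charge -1, acyclic) → no; 5× O (acyclic) → no; 3× C (acyclic) → no.
That gives 5 matching atoms.

5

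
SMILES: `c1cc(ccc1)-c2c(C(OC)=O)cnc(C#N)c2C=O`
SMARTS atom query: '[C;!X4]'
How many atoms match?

3

Check the 20 heavy atoms by environment: 1× n (aromatic, X2) → no; 11× c (aromatic, X3) → no; 1× C (X2) → match; 1× N (X1) → no; 2× C (X3) → match; 2× O (X1) → no; 1× O (X2) → no; 1× C (X4) → no.
Summing the matching environments: 1 + 2 = 3 matching atoms.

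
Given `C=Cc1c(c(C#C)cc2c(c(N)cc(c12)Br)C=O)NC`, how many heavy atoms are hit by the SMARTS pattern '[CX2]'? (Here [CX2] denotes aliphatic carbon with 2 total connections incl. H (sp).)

Check the 20 heavy atoms by environment: 10× c (aromatic, X3) → no; 2× N (X3) → no; 1× C (X4) → no; 2× C (X2) → match; 3× C (X3) → no; 1× O (X1) → no; 1× Br (X1) → no.
That gives 2 matching atoms.

2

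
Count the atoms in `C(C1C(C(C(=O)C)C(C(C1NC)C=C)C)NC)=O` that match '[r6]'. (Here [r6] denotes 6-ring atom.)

The query [r6] means: r6 matches atoms in a six-membered ring.
Check the 18 heavy atoms by environment: 6× C (in 6-ring) → match; 2× N (acyclic) → no; 8× C (acyclic) → no; 2× O (acyclic) → no.
That gives 6 matching atoms.

6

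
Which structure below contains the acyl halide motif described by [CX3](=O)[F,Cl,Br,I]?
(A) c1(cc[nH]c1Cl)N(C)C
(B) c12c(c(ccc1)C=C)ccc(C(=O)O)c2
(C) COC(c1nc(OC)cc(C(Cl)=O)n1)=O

C

[CX3](=O)[F,Cl,Br,I] describes a carbonyl carbon bonded to a halogen (an acyl halide).
(A) has a chloro substituent but the Cl is not on a carbonyl carbon.
(B) has a carboxylic acid group (-C(=O)OH) but the carbonyl is bonded to -OH, not to a halogen.
(C) contains an acyl chloride (-C(=O)Cl), which satisfies every atom and bond constraint.
So the answer is (C).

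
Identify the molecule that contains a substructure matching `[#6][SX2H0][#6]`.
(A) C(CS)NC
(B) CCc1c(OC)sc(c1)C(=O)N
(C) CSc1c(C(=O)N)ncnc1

[#6][SX2H0][#6] describes an aliphatic sulfur bridging two carbons with no H on the sulfur (a thioether).
(A) has a thiol (-SH) but the sulfur has H1, not H0 bridging two carbons.
(B) has a methoxy ether (-OCH3) but the bridging atom is O, not S.
(C) contains a methylthio ether (-SCH3), which satisfies every atom and bond constraint.
So the answer is (C).

C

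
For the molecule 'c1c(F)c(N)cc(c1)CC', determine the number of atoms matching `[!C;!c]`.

The query [!C;!c] means: neither aliphatic nor aromatic carbon — same as [!#6].
Check the 10 heavy atoms by environment: 6× c (aromatic) → no; 1× F → match; 1× N → match; 2× C → no.
Summing the matching environments: 1 + 1 = 2 matching atoms.

2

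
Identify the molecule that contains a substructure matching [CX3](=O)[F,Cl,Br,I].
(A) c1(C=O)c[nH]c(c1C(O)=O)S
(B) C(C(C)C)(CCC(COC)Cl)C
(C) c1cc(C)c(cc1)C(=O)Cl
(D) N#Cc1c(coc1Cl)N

C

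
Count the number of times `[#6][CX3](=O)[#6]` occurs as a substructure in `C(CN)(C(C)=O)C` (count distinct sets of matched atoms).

1

[#6][CX3](=O)[#6] is the SMARTS for a ketone: a carbonyl carbon (no H) flanked by two carbons.
Exactly one fragment in the molecule meets all constraints, giving 1 match.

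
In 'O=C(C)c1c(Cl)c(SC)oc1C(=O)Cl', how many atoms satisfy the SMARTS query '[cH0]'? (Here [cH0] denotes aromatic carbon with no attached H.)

4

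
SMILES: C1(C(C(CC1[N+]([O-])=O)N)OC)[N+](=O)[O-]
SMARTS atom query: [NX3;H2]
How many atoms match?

The query [NX3;H2] means: aliphatic N with 3 total connections, two of them H — an -NH2 nitrogen (amine or amide).
Check the 14 heavy atoms by environment: 4× C (H1, X4) → no; 1× C (H2, X4) → no; 2× N (charge +1, H0, X3) → no; 2× O (charge -1, H0, X1) → no; 2× O (H0, X1) → no; 1× N (H2, X3) → match; 1× O (H0, X2) → no; 1× C (H3, X4) → no.
That gives 1 matching atom.

1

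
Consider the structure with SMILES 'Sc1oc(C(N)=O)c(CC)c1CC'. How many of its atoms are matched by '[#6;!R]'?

5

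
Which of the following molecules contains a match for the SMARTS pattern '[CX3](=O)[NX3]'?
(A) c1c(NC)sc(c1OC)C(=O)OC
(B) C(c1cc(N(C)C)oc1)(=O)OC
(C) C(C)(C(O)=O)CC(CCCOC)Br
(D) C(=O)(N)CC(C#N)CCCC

D

[CX3](=O)[NX3] describes a carbonyl carbon bonded to a trivalent nitrogen (an amide).
(A) has a methyl-ester group (-C(=O)OCH3) but the carbonyl is bonded to O, not to an NX3 nitrogen.
(B) has a methyl-ester group (-C(=O)OCH3) but the carbonyl is bonded to O, not to an NX3 nitrogen.
(C) has a carboxylic acid group (-C(=O)OH) but the carbonyl is bonded to O, not to an NX3 nitrogen.
(D) contains a primary amide (-C(=O)NH2), which satisfies every atom and bond constraint.
So the answer is (D).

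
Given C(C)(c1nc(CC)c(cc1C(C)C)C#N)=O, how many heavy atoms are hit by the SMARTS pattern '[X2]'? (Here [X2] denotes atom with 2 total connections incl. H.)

2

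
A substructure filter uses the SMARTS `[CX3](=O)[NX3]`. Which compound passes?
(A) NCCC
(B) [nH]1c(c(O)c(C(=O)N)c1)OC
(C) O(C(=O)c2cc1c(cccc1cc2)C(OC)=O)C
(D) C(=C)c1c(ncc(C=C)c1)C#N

B

[CX3](=O)[NX3] describes a carbonyl carbon bonded to a trivalent nitrogen (an amide).
(A) has a primary amino group (-NH2) but the -NH2 is not attached to a carbonyl carbon.
(B) contains a primary amide (-C(=O)NH2), which satisfies every atom and bond constraint.
(C) has a methyl-ester group (-C(=O)OCH3) but the carbonyl is bonded to O, not to an NX3 nitrogen.
(D) has a nitrile (-C#N) but the nitrile N is NX1 (triple-bonded), not NX3.
So the answer is (B).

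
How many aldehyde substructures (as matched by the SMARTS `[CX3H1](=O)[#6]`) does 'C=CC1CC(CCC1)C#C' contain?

0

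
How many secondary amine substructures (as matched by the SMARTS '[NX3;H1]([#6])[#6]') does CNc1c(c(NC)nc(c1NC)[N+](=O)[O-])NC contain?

[NX3;H1]([#6])[#6] is the SMARTS for a secondary amine: a trivalent nitrogen with one H, bonded to two carbons.
The molecule carries 4 separate instances of an N-methylamino group (-NHCH3) meeting every constraint; each maps to a distinct set of atoms, giving 4 matches.

4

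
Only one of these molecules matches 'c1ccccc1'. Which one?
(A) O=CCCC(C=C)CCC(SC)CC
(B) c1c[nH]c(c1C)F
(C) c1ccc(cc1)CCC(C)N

C

c1ccccc1 describes six aromatic carbons in a ring (a benzene ring).
(A) has a methyl group (-CH3) but no six-membered all-carbon aromatic ring is present.
(B) has a methyl group (-CH3) but no six-membered all-carbon aromatic ring is present.
(C) contains a phenyl ring, which satisfies every atom and bond constraint.
So the answer is (C).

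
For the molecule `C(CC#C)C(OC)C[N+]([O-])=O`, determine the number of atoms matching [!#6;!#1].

4

Check the 11 heavy atoms by environment: 7× C → no; 2× O → match; 1× N (charge +1) → match; 1× O (charge -1) → match.
Summing the matching environments: 2 + 1 + 1 = 4 matching atoms.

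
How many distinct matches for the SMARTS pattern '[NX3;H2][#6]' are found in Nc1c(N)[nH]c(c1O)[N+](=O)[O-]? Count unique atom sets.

2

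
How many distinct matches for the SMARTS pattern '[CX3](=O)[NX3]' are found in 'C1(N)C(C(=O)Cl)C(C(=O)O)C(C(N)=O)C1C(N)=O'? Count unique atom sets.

2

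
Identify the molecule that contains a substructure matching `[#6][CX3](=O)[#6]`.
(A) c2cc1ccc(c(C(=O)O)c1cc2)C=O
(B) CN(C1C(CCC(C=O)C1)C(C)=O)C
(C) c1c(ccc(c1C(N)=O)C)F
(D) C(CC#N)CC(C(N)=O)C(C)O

[#6][CX3](=O)[#6] describes a carbonyl carbon (no H) flanked by two carbons (a ketone).
(A) has a carboxylic acid group (-C(=O)OH) but one neighbour of the carbonyl carbon is O, not C.
(B) contains an acetyl/ketone group (-C(=O)CH3), which satisfies every atom and bond constraint.
(C) has a primary amide (-C(=O)NH2) but one neighbour of the carbonyl carbon is N, not C.
(D) has a primary amide (-C(=O)NH2) but one neighbour of the carbonyl carbon is N, not C.
So the answer is (B).

B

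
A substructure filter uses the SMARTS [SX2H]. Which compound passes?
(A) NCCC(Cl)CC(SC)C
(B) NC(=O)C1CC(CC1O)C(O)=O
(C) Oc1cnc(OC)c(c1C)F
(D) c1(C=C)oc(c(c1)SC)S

D

[SX2H] describes an aliphatic sulfur with two connections, one being H (a thiol).
(A) has a methylthio ether (-SCH3) but the sulfur has H0 (bonded to two carbons), not H1.
(B) has a hydroxyl group (-OH) but it is an -OH, not an -SH.
(C) has a hydroxyl group (-OH) but it is an -OH, not an -SH.
(D) contains a thiol (-SH), which satisfies every atom and bond constraint.
So the answer is (D).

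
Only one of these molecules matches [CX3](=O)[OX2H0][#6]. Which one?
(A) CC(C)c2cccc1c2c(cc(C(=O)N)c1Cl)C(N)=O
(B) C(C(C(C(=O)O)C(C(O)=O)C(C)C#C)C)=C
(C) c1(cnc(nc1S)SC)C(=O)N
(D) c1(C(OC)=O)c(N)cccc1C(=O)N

D

[CX3](=O)[OX2H0][#6] describes a carbonyl carbon bonded to an oxygen that is itself bonded to carbon (no H on that O) (an ester).
(A) has a primary amide (-C(=O)NH2) but the carbonyl is bonded to N, not to an O-C linkage.
(B) has a carboxylic acid group (-C(=O)OH) but the singly-bonded O carries H (OX2H1, not H0).
(C) has a primary amide (-C(=O)NH2) but the carbonyl is bonded to N, not to an O-C linkage.
(D) contains a methyl-ester group (-C(=O)OCH3), which satisfies every atom and bond constraint.
So the answer is (D).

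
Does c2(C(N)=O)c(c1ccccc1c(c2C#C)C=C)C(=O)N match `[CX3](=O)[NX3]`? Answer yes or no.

Yes

The pattern [CX3](=O)[NX3] describes a carbonyl carbon bonded to a trivalent nitrogen — an amide.
The molecule carries a primary amide (-C(=O)NH2), whose atoms satisfy every constraint of the query, so the pattern matches.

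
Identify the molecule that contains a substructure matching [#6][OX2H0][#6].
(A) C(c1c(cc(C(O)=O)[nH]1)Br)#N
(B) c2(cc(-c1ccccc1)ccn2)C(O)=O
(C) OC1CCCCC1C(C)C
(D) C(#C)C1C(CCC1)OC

D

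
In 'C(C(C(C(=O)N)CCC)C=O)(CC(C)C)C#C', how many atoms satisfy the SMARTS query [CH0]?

The query [CH0] means: aliphatic carbon with no attached hydrogen.
Check the 17 heavy atoms by environment: 3× C (H2) → no; 6× C (H1) → no; 2× C (H0) → match; 2× O (H0) → no; 1× N (H2) → no; 3× C (H3) → no.
That gives 2 matching atoms.

2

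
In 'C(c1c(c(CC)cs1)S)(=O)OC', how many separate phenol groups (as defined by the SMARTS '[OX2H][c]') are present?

0

[OX2H][c] is the SMARTS for a phenol: a hydroxyl oxygen attached to an aromatic carbon.
No fragment in the molecule satisfies every constraint, giving 0 matches.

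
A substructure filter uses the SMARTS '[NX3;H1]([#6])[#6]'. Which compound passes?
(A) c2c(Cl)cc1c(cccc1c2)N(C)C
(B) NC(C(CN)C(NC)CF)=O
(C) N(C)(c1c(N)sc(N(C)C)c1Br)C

B

[NX3;H1]([#6])[#6] describes a trivalent nitrogen with one H, bonded to two carbons (a secondary amine).
(A) has a dimethylamino group (-N(CH3)2) but the nitrogen has H0, not H1.
(B) contains an N-methylamino group (-NHCH3), which satisfies every atom and bond constraint.
(C) has a primary amino group (-NH2) but the nitrogen has H2 and only one carbon neighbour.
So the answer is (B).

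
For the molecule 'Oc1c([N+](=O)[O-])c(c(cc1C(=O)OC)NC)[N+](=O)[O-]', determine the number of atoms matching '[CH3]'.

Check the 19 heavy atoms by environment: 1× c (aromatic, H1) → no; 5× c (aromatic, H0) → no; 1× O (H1) → no; 2× N (charge +1, H0) → no; 2× O (charge -1, H0) → no; 4× O (H0) → no; 1× N (H1) → no; 2× C (H3) → match; 1× C (H0) → no.
That gives 2 matching atoms.

2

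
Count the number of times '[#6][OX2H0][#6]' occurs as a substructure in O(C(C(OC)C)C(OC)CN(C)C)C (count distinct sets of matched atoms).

3

[#6][OX2H0][#6] is the SMARTS for an ether: an aliphatic oxygen bridging two carbons with no H on the oxygen.
The molecule carries 3 separate instances of a methoxy ether (-OCH3) meeting every constraint; each maps to a distinct set of atoms, giving 3 matches.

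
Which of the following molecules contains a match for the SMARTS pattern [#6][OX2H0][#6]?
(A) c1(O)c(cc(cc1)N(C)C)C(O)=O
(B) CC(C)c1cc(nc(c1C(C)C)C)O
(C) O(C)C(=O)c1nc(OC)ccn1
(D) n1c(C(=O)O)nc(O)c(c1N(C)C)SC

C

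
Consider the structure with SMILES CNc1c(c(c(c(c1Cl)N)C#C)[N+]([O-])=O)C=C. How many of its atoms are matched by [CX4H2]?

0

Check the 17 heavy atoms by environment: 6× c (aromatic, H0, X3) → no; 1× N (H1, X3) → no; 1× C (H3, X4) → no; 1× C (H1, X3) → no; 1× C (H2, X3) → no; 1× N (charge +1, H0, X3) → no; 1× O (charge -1, H0, X1) → no; 1× O (H0, X1) → no; 1× Cl (H0, X1) → no; 1× N (H2, X3) → no; 1× C (H0, X2) → no; 1× C (H1, X2) → no.
No environment satisfies the query, so 0 matching atoms.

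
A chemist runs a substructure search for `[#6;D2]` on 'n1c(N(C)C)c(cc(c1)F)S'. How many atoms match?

Check the 11 heavy atoms by environment: 1× n (aromatic, D2) → no; 3× c (aromatic, D3) → no; 2× c (aromatic, D2) → match; 1× N (D3) → no; 2× C (D1) → no; 1× S (D1) → no; 1× F (D1) → no.
That gives 2 matching atoms.

2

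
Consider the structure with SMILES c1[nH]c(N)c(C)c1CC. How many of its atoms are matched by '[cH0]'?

Check the 9 heavy atoms by environment: 1× n (aromatic, H1) → no; 3× c (aromatic, H0) → match; 1× c (aromatic, H1) → no; 1× C (H2) → no; 2× C (H3) → no; 1× N (H2) → no.
That gives 3 matching atoms.

3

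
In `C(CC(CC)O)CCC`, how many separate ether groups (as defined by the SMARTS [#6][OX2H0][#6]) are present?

[#6][OX2H0][#6] is the SMARTS for an ether: an aliphatic oxygen bridging two carbons with no H on the oxygen.
The molecule has a hydroxyl group (-OH), but the oxygen has H1, not H0 bridging two carbons; nothing else fits, so there are 0 matches.

0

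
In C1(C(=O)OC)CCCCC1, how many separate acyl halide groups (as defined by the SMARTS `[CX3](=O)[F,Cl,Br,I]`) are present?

0

[CX3](=O)[F,Cl,Br,I] is the SMARTS for an acyl halide: a carbonyl carbon bonded to a halogen.
The molecule has a methyl-ester group (-C(=O)OCH3), but the carbonyl is bonded to -O-C, not to a halogen; nothing else fits, so there are 0 matches.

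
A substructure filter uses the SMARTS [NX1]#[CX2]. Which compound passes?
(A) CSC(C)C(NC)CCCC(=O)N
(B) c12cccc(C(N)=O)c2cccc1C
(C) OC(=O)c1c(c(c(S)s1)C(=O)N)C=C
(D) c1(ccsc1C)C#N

[NX1]#[CX2] describes a nitrogen triple-bonded to a two-connected carbon (a nitrile).
(A) has a primary amide (-C(=O)NH2) but the nitrogen is NX3, not NX1.
(B) has a primary amide (-C(=O)NH2) but the nitrogen is NX3, not NX1.
(C) has a primary amide (-C(=O)NH2) but the nitrogen is NX3, not NX1.
(D) contains a nitrile (-C#N), which satisfies every atom and bond constraint.
So the answer is (D).

D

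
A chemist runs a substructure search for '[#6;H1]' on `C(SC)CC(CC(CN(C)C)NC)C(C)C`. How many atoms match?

The query [#6;H1] means: any carbon bearing exactly one hydrogen.
Check the 16 heavy atoms by environment: 4× C (H2) → no; 3× C (H1) → match; 1× S (H0) → no; 6× C (H3) → no; 1× N (H1) → no; 1× N (H0) → no.
That gives 3 matching atoms.

3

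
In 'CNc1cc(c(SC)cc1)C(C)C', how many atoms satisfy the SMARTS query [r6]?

The query [r6] means: r6 matches atoms in a six-membered ring.
Check the 13 heavy atoms by environment: 6× c (aromatic, in 6-ring) → match; 1× S (acyclic) → no; 5× C (acyclic) → no; 1× N (acyclic) → no.
That gives 6 matching atoms.

6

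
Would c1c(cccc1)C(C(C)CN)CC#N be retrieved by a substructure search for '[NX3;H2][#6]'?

Yes

The pattern [NX3;H2][#6] describes a trivalent nitrogen with two H attached to carbon — a primary amine.
The molecule carries a primary amino group (-NH2), whose atoms satisfy every constraint of the query, so the pattern matches.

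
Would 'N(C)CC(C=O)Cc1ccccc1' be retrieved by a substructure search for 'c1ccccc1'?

Yes

The pattern c1ccccc1 describes six aromatic carbons in a ring — a benzene ring.
The molecule carries a phenyl ring, whose atoms satisfy every constraint of the query, so the pattern matches.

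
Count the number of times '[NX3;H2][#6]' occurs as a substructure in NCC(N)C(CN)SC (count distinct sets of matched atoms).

3

[NX3;H2][#6] is the SMARTS for a primary amine: a trivalent nitrogen with two H attached to carbon.
The molecule carries 3 separate instances of a primary amino group (-NH2) meeting every constraint; each maps to a distinct set of atoms, giving 3 matches.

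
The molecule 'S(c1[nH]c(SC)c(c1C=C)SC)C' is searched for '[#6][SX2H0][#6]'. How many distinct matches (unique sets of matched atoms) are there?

3

[#6][SX2H0][#6] is the SMARTS for a thioether: an aliphatic sulfur bridging two carbons with no H on the sulfur.
The molecule carries 3 separate instances of a methylthio ether (-SCH3) meeting every constraint; each maps to a distinct set of atoms, giving 3 matches.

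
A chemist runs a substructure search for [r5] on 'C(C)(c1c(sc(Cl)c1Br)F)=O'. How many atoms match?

5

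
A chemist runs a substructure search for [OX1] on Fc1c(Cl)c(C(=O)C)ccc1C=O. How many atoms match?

Check the 13 heavy atoms by environment: 6× c (aromatic, X3) → no; 1× Cl (X1) → no; 2× C (X3) → no; 2× O (X1) → match; 1× C (X4) → no; 1× F (X1) → no.
That gives 2 matching atoms.

2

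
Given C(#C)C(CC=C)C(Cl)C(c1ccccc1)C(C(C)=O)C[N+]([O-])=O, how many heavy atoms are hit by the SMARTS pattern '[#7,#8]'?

4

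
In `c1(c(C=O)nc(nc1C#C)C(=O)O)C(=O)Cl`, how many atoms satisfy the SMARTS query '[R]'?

6

Check the 16 heavy atoms by environment: 2× n (aromatic, in 6-ring) → match; 4× c (aromatic, in 6-ring) → match; 5× C (acyclic) → no; 4× O (acyclic) → no; 1× Cl (acyclic) → no.
Summing the matching environments: 2 + 4 = 6 matching atoms.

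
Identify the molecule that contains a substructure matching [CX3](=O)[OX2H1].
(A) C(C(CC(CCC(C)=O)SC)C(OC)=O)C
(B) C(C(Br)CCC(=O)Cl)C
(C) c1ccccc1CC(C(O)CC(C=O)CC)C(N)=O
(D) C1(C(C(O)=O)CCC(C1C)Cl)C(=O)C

D

[CX3](=O)[OX2H1] describes an sp2 carbon double-bonded to O and single-bonded to an -OH oxygen (a carboxylic acid).
(A) has a methyl-ester group (-C(=O)OCH3) but the singly-bonded O has no H (OX2H0, not OX2H1).
(B) has an acyl chloride (-C(=O)Cl) but the carbonyl is bonded to Cl, not to an -OH oxygen.
(C) has an aldehyde (-CHO) but there is no singly-bonded oxygen on the carbonyl carbon.
(D) contains a carboxylic acid group (-C(=O)OH), which satisfies every atom and bond constraint.
So the answer is (D).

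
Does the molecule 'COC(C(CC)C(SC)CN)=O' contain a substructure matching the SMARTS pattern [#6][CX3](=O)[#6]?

No

The pattern [#6][CX3](=O)[#6] describes a carbonyl carbon (no H) flanked by two carbons — a ketone.
The closest candidate here is a methyl-ester group (-C(=O)OCH3), but one neighbour of the carbonyl carbon is O, not C. No other fragment satisfies the full query, so there is no match.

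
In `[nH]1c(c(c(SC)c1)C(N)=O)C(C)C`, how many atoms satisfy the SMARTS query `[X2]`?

1

The query [X2] means: any atom with exactly two total connections (bonds + H).
Check the 13 heavy atoms by environment: 1× n (aromatic, X3) → no; 4× c (aromatic, X3) → no; 1× C (X3) → no; 1× O (X1) → no; 1× N (X3) → no; 1× S (X2) → match; 4× C (X4) → no.
That gives 1 matching atom.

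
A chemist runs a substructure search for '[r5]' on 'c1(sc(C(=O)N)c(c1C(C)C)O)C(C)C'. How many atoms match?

5

Check the 15 heavy atoms by environment: 1× s (aromatic, in 5-ring) → match; 4× c (aromatic, in 5-ring) → match; 7× C (acyclic) → no; 2× O (acyclic) → no; 1× N (acyclic) → no.
Summing the matching environments: 1 + 4 = 5 matching atoms.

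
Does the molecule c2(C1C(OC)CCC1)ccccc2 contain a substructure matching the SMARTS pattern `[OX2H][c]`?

No

The pattern [OX2H][c] describes a hydroxyl oxygen attached to an aromatic carbon — a phenol.
The closest candidate here is a methoxy ether (-OCH3), but the oxygen has H0, not H1. No other fragment satisfies the full query, so there is no match.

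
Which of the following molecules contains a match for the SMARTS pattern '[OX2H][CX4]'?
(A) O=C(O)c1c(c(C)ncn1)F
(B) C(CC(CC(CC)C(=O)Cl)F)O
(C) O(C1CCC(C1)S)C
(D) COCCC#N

B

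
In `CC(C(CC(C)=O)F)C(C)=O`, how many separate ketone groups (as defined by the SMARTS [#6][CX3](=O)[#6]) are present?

[#6][CX3](=O)[#6] is the SMARTS for a ketone: a carbonyl carbon (no H) flanked by two carbons.
The molecule carries 2 separate instances of an acetyl/ketone group (-C(=O)CH3) meeting every constraint; each maps to a distinct set of atoms, giving 2 matches.

2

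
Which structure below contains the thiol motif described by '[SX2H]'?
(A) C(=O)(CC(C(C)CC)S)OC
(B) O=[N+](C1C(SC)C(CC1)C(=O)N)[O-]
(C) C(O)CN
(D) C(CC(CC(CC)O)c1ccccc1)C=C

[SX2H] describes an aliphatic sulfur with two connections, one being H (a thiol).
(A) contains a thiol (-SH), which satisfies every atom and bond constraint.
(B) has a methylthio ether (-SCH3) but the sulfur has H0 (bonded to two carbons), not H1.
(C) has a hydroxyl group (-OH) but it is an -OH, not an -SH.
(D) has a hydroxyl group (-OH) but it is an -OH, not an -SH.
So the answer is (A).

A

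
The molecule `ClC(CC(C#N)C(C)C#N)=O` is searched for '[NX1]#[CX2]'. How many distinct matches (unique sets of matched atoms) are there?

2

[NX1]#[CX2] is the SMARTS for a nitrile: a nitrogen triple-bonded to a two-connected carbon.
The molecule carries 2 separate instances of a nitrile (-C#N) meeting every constraint; each maps to a distinct set of atoms, giving 2 matches.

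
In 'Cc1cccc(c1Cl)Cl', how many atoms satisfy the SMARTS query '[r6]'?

6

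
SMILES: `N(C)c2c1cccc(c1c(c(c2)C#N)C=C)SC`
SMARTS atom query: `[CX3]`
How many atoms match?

The query [CX3] means: C with X3: aliphatic carbon with exactly 3 total connections.
Check the 18 heavy atoms by environment: 10× c (aromatic, X3) → no; 1× S (X2) → no; 2× C (X4) → no; 1× N (X3) → no; 2× C (X3) → match; 1× C (X2) → no; 1× N (X1) → no.
That gives 2 matching atoms.

2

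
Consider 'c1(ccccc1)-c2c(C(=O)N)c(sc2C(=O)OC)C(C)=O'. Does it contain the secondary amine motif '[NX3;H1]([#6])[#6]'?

The pattern [NX3;H1]([#6])[#6] describes a trivalent nitrogen with one H, bonded to two carbons — a secondary amine.
The closest candidate here is a primary amide (-C(=O)NH2), but the -C(=O)NH2 nitrogen has H2, not H1. No other fragment satisfies the full query, so there is no match.

No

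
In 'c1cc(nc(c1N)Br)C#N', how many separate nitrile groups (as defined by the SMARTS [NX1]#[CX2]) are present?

1

[NX1]#[CX2] is the SMARTS for a nitrile: a nitrogen triple-bonded to a two-connected carbon.
Exactly one fragment in the molecule meets all constraints, giving 1 match.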